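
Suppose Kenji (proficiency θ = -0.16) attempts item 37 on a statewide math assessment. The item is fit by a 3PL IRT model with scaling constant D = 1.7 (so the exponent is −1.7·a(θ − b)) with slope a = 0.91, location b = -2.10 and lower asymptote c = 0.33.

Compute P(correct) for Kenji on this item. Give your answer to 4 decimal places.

0.9683

P(θ) = c + (1 − c) · 1 / (1 + exp(−D·a(θ − b)))
Exponent: 1.7 × 0.91 × (-0.16 − (-2.10)) = 3.0012
1/(1 + e^{-3.0012}) = 0.9526
P = 0.33 + 0.67 × 0.9526 = 0.9683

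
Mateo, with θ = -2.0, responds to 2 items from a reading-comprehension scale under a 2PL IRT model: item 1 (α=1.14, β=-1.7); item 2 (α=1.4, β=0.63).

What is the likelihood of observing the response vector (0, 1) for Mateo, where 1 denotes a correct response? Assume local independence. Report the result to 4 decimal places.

0.0144

P(θ) = 1 / (1 + exp(−α(θ − β)))
P_1 = 1/(1+e^{0.3420}) = 0.4153
P_2 = 1/(1+e^{3.6820}) = 0.0246
L = (1−P_1) × P_2 = 0.5847 × 0.0246 = 0.01436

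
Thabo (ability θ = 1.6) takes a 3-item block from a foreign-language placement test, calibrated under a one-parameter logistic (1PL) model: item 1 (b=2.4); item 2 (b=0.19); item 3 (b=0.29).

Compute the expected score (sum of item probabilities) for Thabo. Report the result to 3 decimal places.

P(θ) = 1 / (1 + exp(−(θ − b)))
P_1 = 1/(1+e^{0.8000}) = 0.3100
P_2 = 1/(1+e^{-1.4100}) = 0.8038
P_3 = 1/(1+e^{-1.3100}) = 0.7875
E[score] = 0.3100 + 0.8038 + 0.7875 = 1.9013

1.901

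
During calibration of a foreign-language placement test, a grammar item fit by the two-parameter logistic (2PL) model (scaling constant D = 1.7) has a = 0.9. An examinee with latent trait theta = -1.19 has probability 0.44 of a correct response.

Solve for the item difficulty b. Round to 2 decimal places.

-1.03

P(theta) = 1 / (1 + exp(−D·a(theta − b)))
logit(0.44) = ln(0.44/0.56) = -0.2412
b = theta − logit/(1.7·a) = -1.19 − (-0.2412)/1.5300 = -1.0324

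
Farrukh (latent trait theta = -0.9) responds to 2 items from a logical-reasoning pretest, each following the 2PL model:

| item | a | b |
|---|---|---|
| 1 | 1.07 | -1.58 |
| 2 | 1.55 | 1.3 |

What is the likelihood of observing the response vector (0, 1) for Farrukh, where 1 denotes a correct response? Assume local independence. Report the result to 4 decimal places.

0.0104

P(theta) = 1 / (1 + exp(−a(theta − b)))
P_1 = 1/(1+e^{-0.7276}) = 0.6743
P_2 = 1/(1+e^{3.4100}) = 0.0320
L = (1−P_1) × P_2 = 0.3257 × 0.0320 = 0.01042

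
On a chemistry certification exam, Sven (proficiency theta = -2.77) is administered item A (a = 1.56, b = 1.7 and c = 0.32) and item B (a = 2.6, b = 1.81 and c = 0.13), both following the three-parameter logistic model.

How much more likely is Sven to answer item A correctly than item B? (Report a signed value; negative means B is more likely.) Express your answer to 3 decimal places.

P(theta) = c + (1 − c) · 1 / (1 + exp(−a(theta − b)))
P_A = 0.3206
P_B = 0.1300
P_A − P_B = 0.1906

0.191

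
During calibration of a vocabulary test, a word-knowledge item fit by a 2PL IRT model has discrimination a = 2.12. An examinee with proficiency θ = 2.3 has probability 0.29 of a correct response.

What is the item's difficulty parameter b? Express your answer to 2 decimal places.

P(θ) = 1 / (1 + exp(−a(θ − b)))
logit(0.29) = ln(0.29/0.71) = -0.8954
b = θ − logit/(a) = 2.3 − (-0.8954)/2.1200 = 2.7224

2.72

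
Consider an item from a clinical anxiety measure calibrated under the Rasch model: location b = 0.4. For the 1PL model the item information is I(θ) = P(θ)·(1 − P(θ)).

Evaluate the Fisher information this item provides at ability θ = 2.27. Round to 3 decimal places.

0.116

P = 1/(1+e^{-1.8700}) = 0.8665
P(1−P) = 0.8665 × 0.1335 = 0.1157
I = P(1−P) = 0.11571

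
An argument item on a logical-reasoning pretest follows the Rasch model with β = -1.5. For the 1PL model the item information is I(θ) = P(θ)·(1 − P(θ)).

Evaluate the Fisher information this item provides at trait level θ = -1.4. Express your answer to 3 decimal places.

P = 1/(1+e^{-0.1000}) = 0.5250
P(1−P) = 0.5250 × 0.4750 = 0.2494
I = P(1−P) = 0.24938

0.249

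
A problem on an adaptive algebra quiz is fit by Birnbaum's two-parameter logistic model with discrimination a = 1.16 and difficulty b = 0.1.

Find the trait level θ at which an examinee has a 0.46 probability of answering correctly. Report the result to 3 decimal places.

-0.038

P(θ) = 1 / (1 + exp(−a(θ − b)))
logit = ln(0.4600/0.5400) = -0.1603
θ = b + logit/(a) = 0.1 + (-0.1603)/1.1600 = -0.0382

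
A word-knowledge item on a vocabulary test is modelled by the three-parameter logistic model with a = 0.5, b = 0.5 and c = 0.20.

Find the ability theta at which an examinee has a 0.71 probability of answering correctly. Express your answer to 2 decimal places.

1.63

P(theta) = c + (1 − c) · 1 / (1 + exp(−a(theta − b)))
Remove guessing floor: (0.71 − 0.20)/(1 − 0.20) = 0.6375
logit = ln(0.6375/0.3625) = 0.5645
theta = b + logit/(a) = 0.5 + 0.5645/0.5000 = 1.6291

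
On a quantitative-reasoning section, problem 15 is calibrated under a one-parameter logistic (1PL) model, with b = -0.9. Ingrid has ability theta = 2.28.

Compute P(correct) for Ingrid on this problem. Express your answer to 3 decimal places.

P(theta) = 1 / (1 + exp(−(theta − b)))
Exponent: (2.28 − (-0.9)) = 3.1800
1/(1 + e^{-3.1800}) = 0.9601
P = 0.9601

0.960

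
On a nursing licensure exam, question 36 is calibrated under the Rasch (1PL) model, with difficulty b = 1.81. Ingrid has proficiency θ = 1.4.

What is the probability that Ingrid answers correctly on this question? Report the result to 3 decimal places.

0.399

P(θ) = 1 / (1 + exp(−(θ − b)))
Exponent: (1.4 − 1.81) = -0.4100
1/(1 + e^{0.4100}) = 0.3989
P = 0.3989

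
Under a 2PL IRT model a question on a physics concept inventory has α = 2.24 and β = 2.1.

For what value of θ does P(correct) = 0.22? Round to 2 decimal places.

1.53

P(θ) = 1 / (1 + exp(−α(θ − β)))
logit = ln(0.2200/0.7800) = -1.2657
θ = β + logit/(α) = 2.1 + (-1.2657)/2.2400 = 1.5350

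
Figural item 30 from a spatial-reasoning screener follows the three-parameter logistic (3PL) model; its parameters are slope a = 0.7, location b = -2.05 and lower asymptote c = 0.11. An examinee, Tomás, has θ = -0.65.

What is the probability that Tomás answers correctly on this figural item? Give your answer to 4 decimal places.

P(θ) = c + (1 − c) · 1 / (1 + exp(−a(θ − b)))
Exponent: 0.7 × (-0.65 − (-2.05)) = 0.9800
1/(1 + e^{-0.9800}) = 0.7271
P = 0.11 + 0.89 × 0.7271 = 0.7571

0.7571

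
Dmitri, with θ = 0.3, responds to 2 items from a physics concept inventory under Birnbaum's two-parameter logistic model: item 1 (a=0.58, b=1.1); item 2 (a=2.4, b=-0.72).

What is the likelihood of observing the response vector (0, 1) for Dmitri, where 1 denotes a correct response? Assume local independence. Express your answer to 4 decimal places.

P(θ) = 1 / (1 + exp(−a(θ − b)))
P_1 = 1/(1+e^{0.4640}) = 0.3860
P_2 = 1/(1+e^{-2.4480}) = 0.9204
L = (1−P_1) × P_2 = 0.6140 × 0.9204 = 0.56510

0.5651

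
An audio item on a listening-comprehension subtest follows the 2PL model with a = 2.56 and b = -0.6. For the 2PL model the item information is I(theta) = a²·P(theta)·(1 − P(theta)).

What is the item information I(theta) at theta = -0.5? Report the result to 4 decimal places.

P = 1/(1+e^{-0.2560}) = 0.5637
P(1−P) = 0.5637 × 0.4363 = 0.2459
I = a² × P(1−P) = 2.56² × 0.2459 = 1.61185

1.6118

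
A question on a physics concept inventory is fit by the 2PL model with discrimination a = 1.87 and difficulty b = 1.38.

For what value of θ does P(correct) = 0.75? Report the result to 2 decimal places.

P(θ) = 1 / (1 + exp(−a(θ − b)))
logit = ln(0.7500/0.2500) = 1.0986
θ = b + logit/(a) = 1.38 + 1.0986/1.8700 = 1.9675

1.97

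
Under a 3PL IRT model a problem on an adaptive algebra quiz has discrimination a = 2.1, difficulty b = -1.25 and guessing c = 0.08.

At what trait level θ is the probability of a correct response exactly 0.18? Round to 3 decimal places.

-2.252

P(θ) = c + (1 − c) · 1 / (1 + exp(−a(θ − b)))
Remove guessing floor: (0.18 − 0.08)/(1 − 0.08) = 0.1087
logit = ln(0.1087/0.8913) = -2.1041
θ = b + logit/(a) = -1.25 + (-2.1041)/2.1000 = -2.2520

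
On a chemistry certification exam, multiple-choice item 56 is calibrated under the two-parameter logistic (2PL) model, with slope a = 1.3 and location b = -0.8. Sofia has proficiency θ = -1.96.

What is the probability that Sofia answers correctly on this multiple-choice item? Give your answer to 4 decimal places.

P(θ) = 1 / (1 + exp(−a(θ − b)))
Exponent: 1.3 × (-1.96 − (-0.8)) = -1.5080
1/(1 + e^{1.5080}) = 0.1812

0.1812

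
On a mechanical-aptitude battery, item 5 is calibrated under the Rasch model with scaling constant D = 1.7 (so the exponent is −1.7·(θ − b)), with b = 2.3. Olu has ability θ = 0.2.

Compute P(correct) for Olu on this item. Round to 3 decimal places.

P(θ) = 1 / (1 + exp(−D·(θ − b)))
Exponent: 1.7 × (0.2 − 2.3) = -3.5700
1/(1 + e^{3.5700}) = 0.0274
P = 0.0274

0.027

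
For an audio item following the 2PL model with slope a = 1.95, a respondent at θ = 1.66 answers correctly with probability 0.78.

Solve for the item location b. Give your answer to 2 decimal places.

P(θ) = 1 / (1 + exp(−a(θ − b)))
logit(0.78) = ln(0.78/0.22) = 1.2657
b = θ − logit/(a) = 1.66 − 1.2657/1.9500 = 1.0109

1.01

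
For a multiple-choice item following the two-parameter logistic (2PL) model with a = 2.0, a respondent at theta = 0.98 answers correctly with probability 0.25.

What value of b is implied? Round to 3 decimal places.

1.529

P(theta) = 1 / (1 + exp(−a(theta − b)))
logit(0.25) = ln(0.25/0.75) = -1.0986
b = theta − logit/(a) = 0.98 − (-1.0986)/2.0000 = 1.5293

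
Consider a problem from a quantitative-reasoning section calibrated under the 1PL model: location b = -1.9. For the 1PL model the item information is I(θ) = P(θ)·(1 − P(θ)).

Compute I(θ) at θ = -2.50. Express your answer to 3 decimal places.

P = 1/(1+e^{0.6000}) = 0.3543
P(1−P) = 0.3543 × 0.6457 = 0.2288
I = P(1−P) = 0.22878

0.229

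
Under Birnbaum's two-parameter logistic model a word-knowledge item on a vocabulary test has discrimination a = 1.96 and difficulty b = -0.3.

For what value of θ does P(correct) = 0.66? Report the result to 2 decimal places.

P(θ) = 1 / (1 + exp(−a(θ − b)))
logit = ln(0.6600/0.3400) = 0.6633
θ = b + logit/(a) = -0.3 + 0.6633/1.9600 = 0.0384

0.04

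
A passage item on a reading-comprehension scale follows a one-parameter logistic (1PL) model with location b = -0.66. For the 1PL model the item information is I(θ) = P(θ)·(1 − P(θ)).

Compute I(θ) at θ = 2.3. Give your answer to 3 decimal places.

P = 1/(1+e^{-2.9600}) = 0.9507
P(1−P) = 0.9507 × 0.0493 = 0.0468
I = P(1−P) = 0.04684

0.047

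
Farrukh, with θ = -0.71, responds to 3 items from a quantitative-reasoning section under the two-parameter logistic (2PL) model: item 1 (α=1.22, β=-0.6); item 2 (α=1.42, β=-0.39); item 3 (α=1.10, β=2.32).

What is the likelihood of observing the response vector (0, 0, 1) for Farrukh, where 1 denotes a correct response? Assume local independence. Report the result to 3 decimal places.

0.011

P(θ) = 1 / (1 + exp(−α(θ − β)))
P_1 = 1/(1+e^{0.1342}) = 0.4665
P_2 = 1/(1+e^{0.4544}) = 0.3883
P_3 = 1/(1+e^{3.3330}) = 0.0345
L = (1−P_1) × (1−P_2) × P_3 = 0.5335 × 0.6117 × 0.0345 = 0.01124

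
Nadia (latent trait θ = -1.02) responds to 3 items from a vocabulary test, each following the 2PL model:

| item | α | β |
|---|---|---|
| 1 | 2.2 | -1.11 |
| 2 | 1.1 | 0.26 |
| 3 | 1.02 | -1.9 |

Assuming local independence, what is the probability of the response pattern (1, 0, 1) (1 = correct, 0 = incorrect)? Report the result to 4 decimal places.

0.3136

P(θ) = 1 / (1 + exp(−α(θ − β)))
P_1 = 1/(1+e^{-0.1980}) = 0.5493
P_2 = 1/(1+e^{1.4080}) = 0.1965
P_3 = 1/(1+e^{-0.8976}) = 0.7105
L = P_1 × (1−P_2) × P_3 = 0.5493 × 0.8035 × 0.7105 = 0.31357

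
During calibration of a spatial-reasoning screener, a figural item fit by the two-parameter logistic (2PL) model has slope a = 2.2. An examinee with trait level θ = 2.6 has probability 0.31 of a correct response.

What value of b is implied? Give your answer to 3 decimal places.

2.964

P(θ) = 1 / (1 + exp(−a(θ − b)))
logit(0.31) = ln(0.31/0.69) = -0.8001
b = θ − logit/(a) = 2.6 − (-0.8001)/2.2000 = 2.9637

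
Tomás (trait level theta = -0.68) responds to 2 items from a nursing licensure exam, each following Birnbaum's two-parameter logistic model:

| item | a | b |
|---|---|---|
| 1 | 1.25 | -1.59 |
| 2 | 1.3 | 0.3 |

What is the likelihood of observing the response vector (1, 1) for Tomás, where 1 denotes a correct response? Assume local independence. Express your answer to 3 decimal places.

P(theta) = 1 / (1 + exp(−a(theta − b)))
P_1 = 1/(1+e^{-1.1375}) = 0.7572
P_2 = 1/(1+e^{1.2740}) = 0.2186
L = P_1 × P_2 = 0.7572 × 0.2186 = 0.16551

0.166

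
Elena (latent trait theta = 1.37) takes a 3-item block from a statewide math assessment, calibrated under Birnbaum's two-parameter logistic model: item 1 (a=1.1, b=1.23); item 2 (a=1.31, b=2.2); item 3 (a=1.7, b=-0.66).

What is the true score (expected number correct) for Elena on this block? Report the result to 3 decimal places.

P(theta) = 1 / (1 + exp(−a(theta − b)))
P_1 = 1/(1+e^{-0.1540}) = 0.5384
P_2 = 1/(1+e^{1.0873}) = 0.2521
P_3 = 1/(1+e^{-3.4510}) = 0.9693
E[score] = 0.5384 + 0.2521 + 0.9693 = 1.7598

1.760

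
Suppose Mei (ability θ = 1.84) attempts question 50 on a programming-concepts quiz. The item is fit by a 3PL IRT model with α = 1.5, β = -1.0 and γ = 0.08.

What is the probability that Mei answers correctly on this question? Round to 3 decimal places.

0.987

P(θ) = γ + (1 − γ) · 1 / (1 + exp(−α(θ − β)))
Exponent: 1.5 × (1.84 − (-1.0)) = 4.2600
1/(1 + e^{-4.2600}) = 0.9861
P = 0.08 + 0.92 × 0.9861 = 0.9872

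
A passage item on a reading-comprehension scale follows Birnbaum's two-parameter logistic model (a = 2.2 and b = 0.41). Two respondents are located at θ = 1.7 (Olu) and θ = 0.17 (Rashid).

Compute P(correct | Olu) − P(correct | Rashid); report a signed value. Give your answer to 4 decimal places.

P(θ) = 1 / (1 + exp(−a(θ − b)))
P(Olu) = 0.9447  [exponent 2.8380]
P(Rashid) = 0.3710  [exponent -0.5280]
Difference = 0.9447 − 0.3710 = 0.5737

0.5737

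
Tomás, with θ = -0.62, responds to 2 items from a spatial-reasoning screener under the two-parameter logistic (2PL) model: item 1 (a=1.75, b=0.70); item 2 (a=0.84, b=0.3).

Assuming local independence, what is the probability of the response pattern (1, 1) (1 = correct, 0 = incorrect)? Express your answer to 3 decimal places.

P(θ) = 1 / (1 + exp(−a(θ − b)))
P_1 = 1/(1+e^{2.3100}) = 0.0903
P_2 = 1/(1+e^{0.7728}) = 0.3159
L = P_1 × P_2 = 0.0903 × 0.3159 = 0.02852

0.029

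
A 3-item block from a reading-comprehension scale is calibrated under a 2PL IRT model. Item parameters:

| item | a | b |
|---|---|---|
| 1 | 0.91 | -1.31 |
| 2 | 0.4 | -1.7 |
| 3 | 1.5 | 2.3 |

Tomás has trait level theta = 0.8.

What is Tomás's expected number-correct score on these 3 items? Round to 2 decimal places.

P(theta) = 1 / (1 + exp(−a(theta − b)))
P_1 = 1/(1+e^{-1.9201}) = 0.8721
P_2 = 1/(1+e^{-1.0000}) = 0.7311
P_3 = 1/(1+e^{2.2500}) = 0.0953
E[score] = 0.8721 + 0.7311 + 0.0953 = 1.6986

1.70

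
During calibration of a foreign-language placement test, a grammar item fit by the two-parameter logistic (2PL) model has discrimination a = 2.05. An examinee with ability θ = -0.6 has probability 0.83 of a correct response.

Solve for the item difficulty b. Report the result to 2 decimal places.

P(θ) = 1 / (1 + exp(−a(θ − b)))
logit(0.83) = ln(0.83/0.17) = 1.5856
b = θ − logit/(a) = -0.6 − 1.5856/2.0500 = -1.3735

-1.37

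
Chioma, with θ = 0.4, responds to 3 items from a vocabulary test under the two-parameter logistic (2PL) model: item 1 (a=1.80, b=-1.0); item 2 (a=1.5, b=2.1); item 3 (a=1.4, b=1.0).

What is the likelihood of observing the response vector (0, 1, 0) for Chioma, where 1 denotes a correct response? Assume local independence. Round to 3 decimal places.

P(θ) = 1 / (1 + exp(−a(θ − b)))
P_1 = 1/(1+e^{-2.5200}) = 0.9255
P_2 = 1/(1+e^{2.5500}) = 0.0724
P_3 = 1/(1+e^{0.8400}) = 0.3015
L = (1−P_1) × P_2 × (1−P_3) = 0.0745 × 0.0724 × 0.6985 = 0.00377

0.004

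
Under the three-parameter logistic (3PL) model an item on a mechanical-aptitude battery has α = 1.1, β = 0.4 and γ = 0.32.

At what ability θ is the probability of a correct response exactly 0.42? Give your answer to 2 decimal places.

P(θ) = γ + (1 − γ) · 1 / (1 + exp(−α(θ − β)))
Remove guessing floor: (0.42 − 0.32)/(1 − 0.32) = 0.1471
logit = ln(0.1471/0.8529) = -1.7579
θ = β + logit/(α) = 0.4 + (-1.7579)/1.1000 = -1.1981

-1.20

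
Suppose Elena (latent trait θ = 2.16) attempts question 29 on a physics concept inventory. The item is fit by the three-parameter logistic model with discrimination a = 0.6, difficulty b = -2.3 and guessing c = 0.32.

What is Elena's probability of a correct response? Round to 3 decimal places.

P(θ) = c + (1 − c) · 1 / (1 + exp(−a(θ − b)))
Exponent: 0.6 × (2.16 − (-2.3)) = 2.6760
1/(1 + e^{-2.6760}) = 0.9356
P = 0.32 + 0.68 × 0.9356 = 0.9562

0.956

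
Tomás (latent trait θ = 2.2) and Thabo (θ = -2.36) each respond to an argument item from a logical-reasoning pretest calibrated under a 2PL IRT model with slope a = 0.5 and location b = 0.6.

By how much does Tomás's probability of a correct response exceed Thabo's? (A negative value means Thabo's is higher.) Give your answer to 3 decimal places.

0.505

P(θ) = 1 / (1 + exp(−a(θ − b)))
P(Tomás) = 0.6900  [exponent 0.8000]
P(Thabo) = 0.1854  [exponent -1.4800]
Difference = 0.6900 − 0.1854 = 0.5045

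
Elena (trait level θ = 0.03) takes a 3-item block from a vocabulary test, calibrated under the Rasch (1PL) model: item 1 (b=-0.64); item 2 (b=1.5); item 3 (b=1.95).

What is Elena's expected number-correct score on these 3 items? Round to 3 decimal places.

P(θ) = 1 / (1 + exp(−(θ − b)))
P_1 = 1/(1+e^{-0.6700}) = 0.6615
P_2 = 1/(1+e^{1.4700}) = 0.1869
P_3 = 1/(1+e^{1.9200}) = 0.1279
E[score] = 0.6615 + 0.1869 + 0.1279 = 0.9763

0.976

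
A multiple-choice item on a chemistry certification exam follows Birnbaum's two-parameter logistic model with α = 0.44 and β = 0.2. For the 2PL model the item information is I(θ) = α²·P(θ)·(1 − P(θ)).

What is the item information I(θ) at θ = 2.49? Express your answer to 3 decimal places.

P = 1/(1+e^{-1.0076}) = 0.7326
P(1−P) = 0.7326 × 0.2674 = 0.1959
I = α² × P(1−P) = 0.44² × 0.1959 = 0.03793

0.038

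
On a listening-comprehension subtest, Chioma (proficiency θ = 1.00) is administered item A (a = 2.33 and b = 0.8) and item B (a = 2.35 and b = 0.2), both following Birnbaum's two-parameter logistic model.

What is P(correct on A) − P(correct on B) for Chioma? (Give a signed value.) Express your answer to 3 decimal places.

-0.253

P(θ) = 1 / (1 + exp(−a(θ − b)))
P_A = 0.6144
P_B = 0.8676
P_A − P_B = -0.2532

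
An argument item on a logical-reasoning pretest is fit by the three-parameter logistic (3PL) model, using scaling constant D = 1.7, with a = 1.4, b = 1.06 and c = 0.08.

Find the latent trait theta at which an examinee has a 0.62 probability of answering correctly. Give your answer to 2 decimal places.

1.21

P(theta) = c + (1 − c) · 1 / (1 + exp(−D·a(theta − b)))
Remove guessing floor: (0.62 − 0.08)/(1 − 0.08) = 0.5870
logit = ln(0.5870/0.4130) = 0.3514
theta = b + logit/(1.7·a) = 1.06 + 0.3514/2.3800 = 1.2076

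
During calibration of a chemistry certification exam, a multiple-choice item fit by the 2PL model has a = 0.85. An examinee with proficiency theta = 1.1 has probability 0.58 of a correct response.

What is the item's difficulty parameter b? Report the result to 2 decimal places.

0.72

P(theta) = 1 / (1 + exp(−a(theta − b)))
logit(0.58) = ln(0.58/0.42) = 0.3228
b = theta − logit/(a) = 1.1 − 0.3228/0.8500 = 0.7203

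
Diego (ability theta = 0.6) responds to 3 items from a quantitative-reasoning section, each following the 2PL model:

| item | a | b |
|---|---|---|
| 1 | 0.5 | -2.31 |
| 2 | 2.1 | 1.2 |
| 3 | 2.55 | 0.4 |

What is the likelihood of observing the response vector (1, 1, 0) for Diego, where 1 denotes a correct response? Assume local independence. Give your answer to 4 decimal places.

0.0672

P(theta) = 1 / (1 + exp(−a(theta − b)))
P_1 = 1/(1+e^{-1.4550}) = 0.8108
P_2 = 1/(1+e^{1.2600}) = 0.2210
P_3 = 1/(1+e^{-0.5100}) = 0.6248
L = P_1 × P_2 × (1−P_3) = 0.8108 × 0.2210 × 0.3752 = 0.06722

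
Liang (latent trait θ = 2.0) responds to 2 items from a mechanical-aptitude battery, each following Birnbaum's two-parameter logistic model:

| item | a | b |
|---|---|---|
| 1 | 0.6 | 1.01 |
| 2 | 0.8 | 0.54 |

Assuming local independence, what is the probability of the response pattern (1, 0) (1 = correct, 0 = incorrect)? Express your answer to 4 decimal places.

P(θ) = 1 / (1 + exp(−a(θ − b)))
P_1 = 1/(1+e^{-0.5940}) = 0.6443
P_2 = 1/(1+e^{-1.1680}) = 0.7628
L = P_1 × (1−P_2) = 0.6443 × 0.2372 = 0.15283

0.1528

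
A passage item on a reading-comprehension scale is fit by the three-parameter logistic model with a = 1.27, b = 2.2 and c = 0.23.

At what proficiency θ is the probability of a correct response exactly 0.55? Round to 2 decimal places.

P(θ) = c + (1 − c) · 1 / (1 + exp(−a(θ − b)))
Remove guessing floor: (0.55 − 0.23)/(1 − 0.23) = 0.4156
logit = ln(0.4156/0.5844) = -0.3409
θ = b + logit/(a) = 2.2 + (-0.3409)/1.2700 = 1.9316

1.93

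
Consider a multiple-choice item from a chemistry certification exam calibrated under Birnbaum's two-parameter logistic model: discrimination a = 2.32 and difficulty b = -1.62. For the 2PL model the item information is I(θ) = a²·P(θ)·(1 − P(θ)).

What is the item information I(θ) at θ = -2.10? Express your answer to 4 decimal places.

P = 1/(1+e^{1.1136}) = 0.2472
P(1−P) = 0.2472 × 0.7528 = 0.1861
I = a² × P(1−P) = 2.32² × 0.1861 = 1.00162

1.0016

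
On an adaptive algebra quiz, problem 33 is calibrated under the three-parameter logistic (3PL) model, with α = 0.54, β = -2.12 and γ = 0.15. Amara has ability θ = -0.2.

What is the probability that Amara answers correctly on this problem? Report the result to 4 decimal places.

P(θ) = γ + (1 − γ) · 1 / (1 + exp(−α(θ − β)))
Exponent: 0.54 × (-0.2 − (-2.12)) = 1.0368
1/(1 + e^{-1.0368}) = 0.7382
P = 0.15 + 0.85 × 0.7382 = 0.7775

0.7775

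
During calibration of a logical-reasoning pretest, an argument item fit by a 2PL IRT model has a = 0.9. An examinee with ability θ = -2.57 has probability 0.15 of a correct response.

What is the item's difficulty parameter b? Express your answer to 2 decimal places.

-0.64

P(θ) = 1 / (1 + exp(−a(θ − b)))
logit(0.15) = ln(0.15/0.85) = -1.7346
b = θ − logit/(a) = -2.57 − (-1.7346)/0.9000 = -0.6427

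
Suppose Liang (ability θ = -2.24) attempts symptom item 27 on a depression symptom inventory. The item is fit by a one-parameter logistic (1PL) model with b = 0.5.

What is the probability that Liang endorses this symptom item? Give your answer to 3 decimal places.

P(θ) = 1 / (1 + exp(−(θ − b)))
Exponent: (-2.24 − 0.5) = -2.7400
1/(1 + e^{2.7400}) = 0.0607
P = 0.0607

0.061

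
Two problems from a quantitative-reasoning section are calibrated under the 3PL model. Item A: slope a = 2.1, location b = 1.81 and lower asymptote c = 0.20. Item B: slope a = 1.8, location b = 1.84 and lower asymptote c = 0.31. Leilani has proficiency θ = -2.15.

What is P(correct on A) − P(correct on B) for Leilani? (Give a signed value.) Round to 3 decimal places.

-0.110

P(θ) = c + (1 − c) · 1 / (1 + exp(−a(θ − b)))
P_A = 0.2002
P_B = 0.3105
P_A − P_B = -0.1103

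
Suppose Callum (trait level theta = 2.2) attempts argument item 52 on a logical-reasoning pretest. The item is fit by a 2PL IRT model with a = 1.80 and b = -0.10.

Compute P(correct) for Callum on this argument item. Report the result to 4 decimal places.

0.9843

P(theta) = 1 / (1 + exp(−a(theta − b)))
Exponent: 1.80 × (2.2 − (-0.10)) = 4.1400
1/(1 + e^{-4.1400}) = 0.9843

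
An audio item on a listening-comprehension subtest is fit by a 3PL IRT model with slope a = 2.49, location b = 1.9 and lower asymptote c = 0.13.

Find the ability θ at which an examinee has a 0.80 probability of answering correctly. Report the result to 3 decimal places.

2.386

P(θ) = c + (1 − c) · 1 / (1 + exp(−a(θ − b)))
Remove guessing floor: (0.80 − 0.13)/(1 − 0.13) = 0.7701
logit = ln(0.7701/0.2299) = 1.2090
θ = b + logit/(a) = 1.9 + 1.2090/2.4900 = 2.3855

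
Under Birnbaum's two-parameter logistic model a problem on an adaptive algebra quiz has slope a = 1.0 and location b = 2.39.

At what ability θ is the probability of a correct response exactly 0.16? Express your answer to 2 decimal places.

P(θ) = 1 / (1 + exp(−a(θ − b)))
logit = ln(0.1600/0.8400) = -1.6582
θ = b + logit/(a) = 2.39 + (-1.6582)/1.0000 = 0.7318

0.73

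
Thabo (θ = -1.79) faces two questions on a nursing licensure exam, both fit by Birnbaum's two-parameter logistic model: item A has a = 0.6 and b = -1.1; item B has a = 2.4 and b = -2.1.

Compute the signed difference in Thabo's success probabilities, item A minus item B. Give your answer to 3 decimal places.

-0.280

P(θ) = 1 / (1 + exp(−a(θ − b)))
P_A = 0.3980
P_B = 0.6779
P_A − P_B = -0.2799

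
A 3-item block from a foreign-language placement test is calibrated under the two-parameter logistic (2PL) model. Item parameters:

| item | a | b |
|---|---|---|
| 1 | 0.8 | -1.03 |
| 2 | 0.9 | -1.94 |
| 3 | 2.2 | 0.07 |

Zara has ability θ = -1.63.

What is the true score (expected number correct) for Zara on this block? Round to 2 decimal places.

P(θ) = 1 / (1 + exp(−a(θ − b)))
P_1 = 1/(1+e^{0.4800}) = 0.3823
P_2 = 1/(1+e^{-0.2790}) = 0.5693
P_3 = 1/(1+e^{3.7400}) = 0.0232
E[score] = 0.3823 + 0.5693 + 0.0232 = 0.9748

0.97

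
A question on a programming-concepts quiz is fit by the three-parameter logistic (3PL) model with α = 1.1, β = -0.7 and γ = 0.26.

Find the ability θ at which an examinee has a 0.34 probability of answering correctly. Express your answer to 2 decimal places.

P(θ) = γ + (1 − γ) · 1 / (1 + exp(−α(θ − β)))
Remove guessing floor: (0.34 − 0.26)/(1 − 0.26) = 0.1081
logit = ln(0.1081/0.8919) = -2.1102
θ = β + logit/(α) = -0.7 + (-2.1102)/1.1000 = -2.6184

-2.62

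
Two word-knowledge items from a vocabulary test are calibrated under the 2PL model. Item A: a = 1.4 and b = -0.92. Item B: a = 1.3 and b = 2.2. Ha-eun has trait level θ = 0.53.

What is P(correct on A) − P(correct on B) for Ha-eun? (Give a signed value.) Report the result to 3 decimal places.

P(θ) = 1 / (1 + exp(−a(θ − b)))
P_A = 0.8839
P_B = 0.1024
P_A − P_B = 0.7815

0.782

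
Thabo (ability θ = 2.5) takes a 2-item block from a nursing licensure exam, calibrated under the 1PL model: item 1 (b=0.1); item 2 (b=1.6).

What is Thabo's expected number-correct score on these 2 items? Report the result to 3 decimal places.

1.628

P(θ) = 1 / (1 + exp(−(θ − b)))
P_1 = 1/(1+e^{-2.4000}) = 0.9168
P_2 = 1/(1+e^{-0.9000}) = 0.7109
E[score] = 0.9168 + 0.7109 = 1.6278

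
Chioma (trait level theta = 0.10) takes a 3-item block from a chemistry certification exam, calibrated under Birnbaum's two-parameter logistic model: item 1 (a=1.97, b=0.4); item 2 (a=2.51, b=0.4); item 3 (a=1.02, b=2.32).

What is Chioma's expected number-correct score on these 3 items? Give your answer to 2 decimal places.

P(theta) = 1 / (1 + exp(−a(theta − b)))
P_1 = 1/(1+e^{0.5910}) = 0.3564
P_2 = 1/(1+e^{0.7530}) = 0.3202
P_3 = 1/(1+e^{2.2644}) = 0.0941
E[score] = 0.3564 + 0.3202 + 0.0941 = 0.7707

0.77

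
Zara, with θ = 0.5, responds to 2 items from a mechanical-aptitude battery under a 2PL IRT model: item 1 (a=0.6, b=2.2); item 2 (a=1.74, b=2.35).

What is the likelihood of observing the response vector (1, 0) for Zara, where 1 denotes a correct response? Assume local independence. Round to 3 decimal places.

0.255

P(θ) = 1 / (1 + exp(−a(θ − b)))
P_1 = 1/(1+e^{1.0200}) = 0.2650
P_2 = 1/(1+e^{3.2190}) = 0.0385
L = P_1 × (1−P_2) = 0.2650 × 0.9615 = 0.25484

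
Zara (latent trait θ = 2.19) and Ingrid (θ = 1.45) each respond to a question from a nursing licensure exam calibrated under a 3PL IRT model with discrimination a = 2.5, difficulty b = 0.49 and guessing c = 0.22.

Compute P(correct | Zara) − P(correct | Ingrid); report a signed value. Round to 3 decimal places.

P(θ) = c + (1 − c) · 1 / (1 + exp(−a(θ − b)))
P(Zara) = 0.9890  [exponent 4.2500]
P(Ingrid) = 0.9351  [exponent 2.4000]
Difference = 0.9890 − 0.9351 = 0.0539

0.054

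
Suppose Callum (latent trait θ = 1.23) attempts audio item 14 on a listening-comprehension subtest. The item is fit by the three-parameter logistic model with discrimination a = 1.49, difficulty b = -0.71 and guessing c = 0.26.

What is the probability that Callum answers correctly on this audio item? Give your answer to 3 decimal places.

P(θ) = c + (1 − c) · 1 / (1 + exp(−a(θ − b)))
Exponent: 1.49 × (1.23 − (-0.71)) = 2.8906
1/(1 + e^{-2.8906}) = 0.9474
P = 0.26 + 0.74 × 0.9474 = 0.9611

0.961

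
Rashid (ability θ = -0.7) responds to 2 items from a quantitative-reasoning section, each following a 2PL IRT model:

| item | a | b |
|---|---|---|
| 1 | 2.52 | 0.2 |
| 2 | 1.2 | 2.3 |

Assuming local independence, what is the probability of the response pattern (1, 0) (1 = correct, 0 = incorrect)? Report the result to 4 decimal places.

0.0913

P(θ) = 1 / (1 + exp(−a(θ − b)))
P_1 = 1/(1+e^{2.2680}) = 0.0938
P_2 = 1/(1+e^{3.6000}) = 0.0266
L = P_1 × (1−P_2) = 0.0938 × 0.9734 = 0.09131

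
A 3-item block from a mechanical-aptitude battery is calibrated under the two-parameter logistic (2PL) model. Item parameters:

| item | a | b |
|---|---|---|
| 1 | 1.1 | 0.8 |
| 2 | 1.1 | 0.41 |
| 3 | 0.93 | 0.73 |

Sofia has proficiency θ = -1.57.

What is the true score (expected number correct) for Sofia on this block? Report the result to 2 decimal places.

0.28

P(θ) = 1 / (1 + exp(−a(θ − b)))
P_1 = 1/(1+e^{2.6070}) = 0.0687
P_2 = 1/(1+e^{2.1780}) = 0.1017
P_3 = 1/(1+e^{2.1390}) = 0.1054
E[score] = 0.0687 + 0.1017 + 0.1054 = 0.2758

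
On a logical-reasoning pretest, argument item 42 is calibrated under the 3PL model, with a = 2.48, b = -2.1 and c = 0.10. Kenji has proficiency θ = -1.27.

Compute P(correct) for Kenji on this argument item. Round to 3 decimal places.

0.898

P(θ) = c + (1 − c) · 1 / (1 + exp(−a(θ − b)))
Exponent: 2.48 × (-1.27 − (-2.1)) = 2.0584
1/(1 + e^{-2.0584}) = 0.8868
P = 0.10 + 0.90 × 0.8868 = 0.8981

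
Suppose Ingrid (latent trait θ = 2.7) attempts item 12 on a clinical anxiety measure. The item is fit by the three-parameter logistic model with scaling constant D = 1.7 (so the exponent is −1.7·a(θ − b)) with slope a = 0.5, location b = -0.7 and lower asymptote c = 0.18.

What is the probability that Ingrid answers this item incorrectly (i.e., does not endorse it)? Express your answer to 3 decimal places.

0.043

P(θ) = c + (1 − c) · 1 / (1 + exp(−D·a(θ − b)))
Exponent: 1.7 × 0.5 × (2.7 − (-0.7)) = 2.8900
1/(1 + e^{-2.8900}) = 0.9473
P = 0.18 + 0.82 × 0.9473 = 0.9568
P(incorrect) = 1 − 0.9568 = 0.0432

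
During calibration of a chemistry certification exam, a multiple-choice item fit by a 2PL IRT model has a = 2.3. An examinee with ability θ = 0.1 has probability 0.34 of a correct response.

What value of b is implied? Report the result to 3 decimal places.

P(θ) = 1 / (1 + exp(−a(θ − b)))
logit(0.34) = ln(0.34/0.66) = -0.6633
b = θ − logit/(a) = 0.1 − (-0.6633)/2.3000 = 0.3884

0.388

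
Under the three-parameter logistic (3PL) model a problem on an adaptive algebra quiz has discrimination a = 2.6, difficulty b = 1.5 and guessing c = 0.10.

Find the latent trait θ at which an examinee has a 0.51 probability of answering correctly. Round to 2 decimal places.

1.43

P(θ) = c + (1 − c) · 1 / (1 + exp(−a(θ − b)))
Remove guessing floor: (0.51 − 0.10)/(1 − 0.10) = 0.4556
logit = ln(0.4556/0.5444) = -0.1782
θ = b + logit/(a) = 1.5 + (-0.1782)/2.6000 = 1.4314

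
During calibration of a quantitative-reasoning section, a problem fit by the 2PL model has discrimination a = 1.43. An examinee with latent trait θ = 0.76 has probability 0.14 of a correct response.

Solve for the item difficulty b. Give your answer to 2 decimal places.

P(θ) = 1 / (1 + exp(−a(θ − b)))
logit(0.14) = ln(0.14/0.86) = -1.8153
b = θ − logit/(a) = 0.76 − (-1.8153)/1.4300 = 2.0294

2.03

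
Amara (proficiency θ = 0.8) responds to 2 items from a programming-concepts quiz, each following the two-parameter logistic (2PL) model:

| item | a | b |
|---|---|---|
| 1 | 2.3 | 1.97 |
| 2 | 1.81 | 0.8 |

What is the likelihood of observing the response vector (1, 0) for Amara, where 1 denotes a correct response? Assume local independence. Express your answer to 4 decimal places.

0.0318

P(θ) = 1 / (1 + exp(−a(θ − b)))
P_1 = 1/(1+e^{2.6910}) = 0.0635
P_2 = 1/(1+e^{0.0000}) = 0.5000
L = P_1 × (1−P_2) = 0.0635 × 0.5000 = 0.03175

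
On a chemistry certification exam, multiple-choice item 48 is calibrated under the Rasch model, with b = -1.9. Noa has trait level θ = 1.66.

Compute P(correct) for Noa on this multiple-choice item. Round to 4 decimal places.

0.9723

P(θ) = 1 / (1 + exp(−(θ − b)))
Exponent: (1.66 − (-1.9)) = 3.5600
1/(1 + e^{-3.5600}) = 0.9723
P = 0.9723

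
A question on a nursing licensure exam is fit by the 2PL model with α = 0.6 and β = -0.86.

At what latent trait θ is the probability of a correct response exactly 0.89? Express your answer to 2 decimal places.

2.62

P(θ) = 1 / (1 + exp(−α(θ − β)))
logit = ln(0.8900/0.1100) = 2.0907
θ = β + logit/(α) = -0.86 + 2.0907/0.6000 = 2.6246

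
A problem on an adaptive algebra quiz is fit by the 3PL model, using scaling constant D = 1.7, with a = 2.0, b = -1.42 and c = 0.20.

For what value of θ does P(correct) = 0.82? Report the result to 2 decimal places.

-1.06

P(θ) = c + (1 − c) · 1 / (1 + exp(−D·a(θ − b)))
Remove guessing floor: (0.82 − 0.20)/(1 − 0.20) = 0.7750
logit = ln(0.7750/0.2250) = 1.2368
θ = b + logit/(1.7·a) = -1.42 + 1.2368/3.4000 = -1.0562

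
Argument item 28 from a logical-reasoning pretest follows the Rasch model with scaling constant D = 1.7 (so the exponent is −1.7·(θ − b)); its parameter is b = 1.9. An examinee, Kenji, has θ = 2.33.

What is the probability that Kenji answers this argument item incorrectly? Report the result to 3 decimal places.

0.325

P(θ) = 1 / (1 + exp(−D·(θ − b)))
Exponent: 1.7 × (2.33 − 1.9) = 0.7310
1/(1 + e^{-0.7310}) = 0.6750
P = 0.6750
P(incorrect) = 1 − 0.6750 = 0.3250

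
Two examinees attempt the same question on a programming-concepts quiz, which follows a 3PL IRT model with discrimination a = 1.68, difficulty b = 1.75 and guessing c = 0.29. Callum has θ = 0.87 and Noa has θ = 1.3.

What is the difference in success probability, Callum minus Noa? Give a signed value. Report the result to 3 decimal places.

P(θ) = c + (1 − c) · 1 / (1 + exp(−a(θ − b)))
P(Callum) = 0.4218  [exponent -1.4784]
P(Noa) = 0.5169  [exponent -0.7560]
Difference = 0.4218 − 0.5169 = -0.0950

-0.095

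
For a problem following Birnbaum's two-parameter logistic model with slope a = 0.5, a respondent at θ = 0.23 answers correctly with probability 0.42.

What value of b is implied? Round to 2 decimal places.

P(θ) = 1 / (1 + exp(−a(θ − b)))
logit(0.42) = ln(0.42/0.58) = -0.3228
b = θ − logit/(a) = 0.23 − (-0.3228)/0.5000 = 0.8755

0.88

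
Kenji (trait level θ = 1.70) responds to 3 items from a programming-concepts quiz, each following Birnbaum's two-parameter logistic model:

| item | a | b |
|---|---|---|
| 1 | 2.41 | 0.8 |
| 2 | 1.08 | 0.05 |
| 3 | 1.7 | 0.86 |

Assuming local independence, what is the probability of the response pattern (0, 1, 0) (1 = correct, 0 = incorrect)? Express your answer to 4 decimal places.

0.0170

P(θ) = 1 / (1 + exp(−a(θ − b)))
P_1 = 1/(1+e^{-2.1690}) = 0.8974
P_2 = 1/(1+e^{-1.7820}) = 0.8559
P_3 = 1/(1+e^{-1.4280}) = 0.8066
L = (1−P_1) × P_2 × (1−P_3) = 0.1026 × 0.8559 × 0.1934 = 0.01698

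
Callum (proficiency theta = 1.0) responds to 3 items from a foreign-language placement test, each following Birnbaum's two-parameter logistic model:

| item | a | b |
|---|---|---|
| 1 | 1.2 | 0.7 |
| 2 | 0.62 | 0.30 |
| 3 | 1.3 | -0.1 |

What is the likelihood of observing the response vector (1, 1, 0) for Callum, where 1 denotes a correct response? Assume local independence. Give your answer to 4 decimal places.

0.0690

P(theta) = 1 / (1 + exp(−a(theta − b)))
P_1 = 1/(1+e^{-0.3600}) = 0.5890
P_2 = 1/(1+e^{-0.4340}) = 0.6068
P_3 = 1/(1+e^{-1.4300}) = 0.8069
L = P_1 × P_2 × (1−P_3) = 0.5890 × 0.6068 × 0.1931 = 0.06902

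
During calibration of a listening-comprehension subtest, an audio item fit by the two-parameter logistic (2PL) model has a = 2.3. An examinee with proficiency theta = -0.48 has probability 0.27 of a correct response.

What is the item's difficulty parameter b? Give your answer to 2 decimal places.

-0.05

P(theta) = 1 / (1 + exp(−a(theta − b)))
logit(0.27) = ln(0.27/0.73) = -0.9946
b = theta − logit/(a) = -0.48 − (-0.9946)/2.3000 = -0.0476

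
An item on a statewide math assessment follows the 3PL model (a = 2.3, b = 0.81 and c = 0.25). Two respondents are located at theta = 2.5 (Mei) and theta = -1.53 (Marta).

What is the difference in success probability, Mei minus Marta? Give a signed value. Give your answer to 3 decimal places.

0.731

P(theta) = c + (1 − c) · 1 / (1 + exp(−a(theta − b)))
P(Mei) = 0.9849  [exponent 3.8870]
P(Marta) = 0.2534  [exponent -5.3820]
Difference = 0.9849 − 0.2534 = 0.7315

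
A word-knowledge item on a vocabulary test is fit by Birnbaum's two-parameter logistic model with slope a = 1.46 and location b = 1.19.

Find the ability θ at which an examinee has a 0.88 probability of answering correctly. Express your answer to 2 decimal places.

P(θ) = 1 / (1 + exp(−a(θ − b)))
logit = ln(0.8800/0.1200) = 1.9924
θ = b + logit/(a) = 1.19 + 1.9924/1.4600 = 2.5547

2.55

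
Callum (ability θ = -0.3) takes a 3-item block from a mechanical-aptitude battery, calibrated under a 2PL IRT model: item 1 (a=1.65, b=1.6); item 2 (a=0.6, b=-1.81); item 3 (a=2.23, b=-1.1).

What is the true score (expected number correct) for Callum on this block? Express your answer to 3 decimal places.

1.610

P(θ) = 1 / (1 + exp(−a(θ − b)))
P_1 = 1/(1+e^{3.1350}) = 0.0417
P_2 = 1/(1+e^{-0.9060}) = 0.7122
P_3 = 1/(1+e^{-1.7840}) = 0.8562
E[score] = 0.0417 + 0.7122 + 0.8562 = 1.6101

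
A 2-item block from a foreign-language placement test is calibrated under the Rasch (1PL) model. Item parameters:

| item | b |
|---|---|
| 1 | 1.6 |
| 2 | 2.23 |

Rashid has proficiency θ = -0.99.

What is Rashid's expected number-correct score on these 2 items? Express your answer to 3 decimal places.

P(θ) = 1 / (1 + exp(−(θ − b)))
P_1 = 1/(1+e^{2.5900}) = 0.0698
P_2 = 1/(1+e^{3.2200}) = 0.0384
E[score] = 0.0698 + 0.0384 = 0.1082

0.108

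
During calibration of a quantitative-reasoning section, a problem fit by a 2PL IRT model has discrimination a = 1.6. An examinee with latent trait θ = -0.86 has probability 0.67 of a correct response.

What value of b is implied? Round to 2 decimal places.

P(θ) = 1 / (1 + exp(−a(θ − b)))
logit(0.67) = ln(0.67/0.33) = 0.7082
b = θ − logit/(a) = -0.86 − 0.7082/1.6000 = -1.3026

-1.30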